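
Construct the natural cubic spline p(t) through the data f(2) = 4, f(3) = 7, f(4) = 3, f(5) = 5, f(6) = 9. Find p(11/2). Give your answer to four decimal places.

7.0067

Write σ_i for p''(x_i). With h_i = 1, 1, 1, 1 and divided differences Δ_i = 3, -4, 2, 4, the continuity of p' gives the tridiagonal system
  1·σ_0 + 4·σ_1 + 1·σ_2 = 6(Δ_1 - Δ_0) = -42
  1·σ_1 + 4·σ_2 + 1·σ_3 = 6(Δ_2 - Δ_1) = 36
  1·σ_2 + 4·σ_3 + 1·σ_4 = 6(Δ_3 - Δ_2) = 12
Natural end conditions: σ_0 = σ_4 = 0.
Solving the tridiagonal system: σ_0 = 0, σ_1 = -381/28, σ_2 = 87/7, σ_3 = -3/28, σ_4 = 0.
On [5, 6], p(t) = 5 + 113/28·(t - 5) - 3/56·(t - 5)² + 1/56·(t - 5)³.
With (t - 5) = 1/2: p(11/2) = 3139/448.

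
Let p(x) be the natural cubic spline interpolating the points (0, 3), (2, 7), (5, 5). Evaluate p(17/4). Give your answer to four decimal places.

Put M_i = p'' at the i-th knot. Here h = (2, 3) and Δ = (2, -2/3), so the interior equations h_(i-1)·M_(i-1) + 2(h_(i-1)+h_i)·M_i + h_i·M_(i+1) = 6(Δ_i − Δ_(i-1)) read
  2·M_0 + 10·M_1 + 3·M_2 = 6(Δ_1 - Δ_0) = -16
Natural end conditions: M_0 = M_2 = 0.
Solving the tridiagonal system: M_0 = 0, M_1 = -8/5, M_2 = 0.
On [2, 5], p(x) = 7 + 14/15·(x - 2) - 4/5·(x - 2)² + 4/45·(x - 2)³.
With (x - 2) = 9/4: p(17/4) = 97/16.

6.0625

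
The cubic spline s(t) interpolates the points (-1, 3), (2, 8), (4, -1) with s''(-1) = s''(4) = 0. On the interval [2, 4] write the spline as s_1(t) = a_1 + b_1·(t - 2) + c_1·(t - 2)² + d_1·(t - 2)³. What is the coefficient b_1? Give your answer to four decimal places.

Write σ_i for s''(x_i). With h_i = 3, 2 and divided differences Δ_i = 5/3, -9/2, the continuity of s' gives the tridiagonal system
  3·σ_0 + 10·σ_1 + 2·σ_2 = 6(Δ_1 - Δ_0) = -37
Natural end conditions: σ_0 = σ_2 = 0.
Hence σ_0 = 0, σ_1 = -37/10, σ_2 = 0.
On [2, 4], with s_1(t) = a_1 + b_1·(t - 2) + c_1·(t - 2)² + d_1·(t - 2)³: c_1 = σ_1/2 = -37/20, d_1 = (σ_2 - σ_1)/(6h_1) = 37/120, b_1 = Δ_1 - h_1(2σ_1 + σ_2)/6 = -61/30.

-2.0333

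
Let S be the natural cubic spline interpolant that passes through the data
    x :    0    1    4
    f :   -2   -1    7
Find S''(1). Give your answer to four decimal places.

1.2500

Write M_i for S''(x_i). With h_i = 1, 3 and divided differences Δ_i = 1, 8/3, the continuity of S' gives the tridiagonal system
  1·M_0 + 8·M_1 + 3·M_2 = 6(Δ_1 - Δ_0) = 10
Natural end conditions: M_0 = M_2 = 0.
Forward elimination and back-substitution give M_0 = 0, M_1 = 5/4, M_2 = 0.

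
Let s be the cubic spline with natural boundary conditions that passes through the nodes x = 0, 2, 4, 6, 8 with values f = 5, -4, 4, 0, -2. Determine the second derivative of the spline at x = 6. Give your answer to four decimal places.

Let M_i = s''(x_i). Step sizes h_i = 2, 2, 2, 2; slopes of the chords Δ_i = (y_(i+1) - y_i)/h_i = -9/2, 4, -2, -1.
  2·M_0 + 8·M_1 + 2·M_2 = 6(Δ_1 - Δ_0) = 51
  2·M_1 + 8·M_2 + 2·M_3 = 6(Δ_2 - Δ_1) = -36
  2·M_2 + 8·M_3 + 2·M_4 = 6(Δ_3 - Δ_2) = 6
Natural end conditions: M_0 = M_4 = 0.
Forward elimination and back-substitution give M_0 = 0, M_1 = 915/112, M_2 = -201/28, M_3 = 285/112, M_4 = 0.

2.5446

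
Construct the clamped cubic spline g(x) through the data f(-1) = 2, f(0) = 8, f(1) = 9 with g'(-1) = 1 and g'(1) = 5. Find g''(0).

-19

With M_i denoting the second derivative at x_i, h_i = 1, 1, and Δ_i = (y_(i+1) − y_i)/h_i = 6, 1:
  1·M_0 + 4·M_1 + 1·M_2 = 6(Δ_1 - Δ_0) = -30
Clamped end conditions give two more equations: 2h_0·M_0 + h_0·M_1 = 6(Δ_0 - g'(-1)) = 30 and h_1·M_1 + 2h_1·M_2 = 6(g'(1) - Δ_1) = 24.
Forward elimination and back-substitution give M_0 = 49/2, M_1 = -19, M_2 = 43/2.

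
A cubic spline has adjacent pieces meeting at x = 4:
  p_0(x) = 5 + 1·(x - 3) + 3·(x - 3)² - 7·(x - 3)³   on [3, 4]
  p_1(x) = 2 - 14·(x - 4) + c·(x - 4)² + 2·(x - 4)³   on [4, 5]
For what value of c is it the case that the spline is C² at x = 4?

p_0''(x) = 6 - 42·(x - 3), so p_0''(4) = -36. On the right, p_1''(4) = 2c, so c = -18.

-18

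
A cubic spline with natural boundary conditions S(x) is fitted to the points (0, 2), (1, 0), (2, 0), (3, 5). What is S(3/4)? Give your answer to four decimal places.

Let m_i = S''(x_i). Step sizes h_i = 1, 1, 1; slopes of the chords Δ_i = (y_(i+1) - y_i)/h_i = -2, 0, 5.
  1·m_0 + 4·m_1 + 1·m_2 = 6(Δ_1 - Δ_0) = 12
  1·m_1 + 4·m_2 + 1·m_3 = 6(Δ_2 - Δ_1) = 30
Natural end conditions: m_0 = m_3 = 0.
Forward elimination and back-substitution give m_0 = 0, m_1 = 6/5, m_2 = 36/5, m_3 = 0.
On [0, 1], S(x) = 2 - 11/5·x + 0·x² + 1/5·x³.
With x = 3/4: S(3/4) = 139/320.

0.4344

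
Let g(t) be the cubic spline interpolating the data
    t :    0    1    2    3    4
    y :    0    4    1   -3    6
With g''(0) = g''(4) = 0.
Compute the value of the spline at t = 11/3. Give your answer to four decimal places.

Write M_i for g''(x_i). With h_i = 1, 1, 1, 1 and divided differences Δ_i = 4, -3, -4, 9, the continuity of g' gives the tridiagonal system
  1·M_0 + 4·M_1 + 1·M_2 = 6(Δ_1 - Δ_0) = -42
  1·M_1 + 4·M_2 + 1·M_3 = 6(Δ_2 - Δ_1) = -6
  1·M_2 + 4·M_3 + 1·M_4 = 6(Δ_3 - Δ_2) = 78
Natural end conditions: M_0 = M_4 = 0.
Solving: M_0 = 0, M_1 = -66/7, M_2 = -30/7, M_3 = 144/7, M_4 = 0.
On [3, 4], g(t) = -3 + 15/7·(t - 3) + 72/7·(t - 3)² - 24/7·(t - 3)³.
With (t - 3) = 2/3: g(11/3) = 125/63.

1.9841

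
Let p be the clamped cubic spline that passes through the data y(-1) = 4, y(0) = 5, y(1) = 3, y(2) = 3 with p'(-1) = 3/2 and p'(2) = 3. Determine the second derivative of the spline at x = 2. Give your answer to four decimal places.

7.8000

Put M_i = p'' at the i-th knot. Here h = (1, 1, 1) and Δ = (1, -2, 0), so the interior equations h_(i-1)·M_(i-1) + 2(h_(i-1)+h_i)·M_i + h_i·M_(i+1) = 6(Δ_i − Δ_(i-1)) read
  1·M_0 + 4·M_1 + 1·M_2 = 6(Δ_1 - Δ_0) = -18
  1·M_1 + 4·M_2 + 1·M_3 = 6(Δ_2 - Δ_1) = 12
Clamped end conditions give two more equations: 2h_0·M_0 + h_0·M_1 = 6(Δ_0 - p'(-1)) = -3 and h_2·M_2 + 2h_2·M_3 = 6(p'(2) - Δ_2) = 18.
Forward elimination and back-substitution give M_0 = 6/5, M_1 = -27/5, M_2 = 12/5, M_3 = 39/5.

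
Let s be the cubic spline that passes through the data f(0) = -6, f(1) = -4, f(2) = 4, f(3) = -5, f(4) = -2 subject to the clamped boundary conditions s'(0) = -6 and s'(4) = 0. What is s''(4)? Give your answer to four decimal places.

-25.9286

Put σ_i = s'' at the i-th knot. Here h = (1, 1, 1, 1) and Δ = (2, 8, -9, 3), so the interior equations h_(i-1)·σ_(i-1) + 2(h_(i-1)+h_i)·σ_i + h_i·σ_(i+1) = 6(Δ_i − Δ_(i-1)) read
  1·σ_0 + 4·σ_1 + 1·σ_2 = 6(Δ_1 - Δ_0) = 36
  1·σ_1 + 4·σ_2 + 1·σ_3 = 6(Δ_2 - Δ_1) = -102
  1·σ_2 + 4·σ_3 + 1·σ_4 = 6(Δ_3 - Δ_2) = 72
Clamped end conditions give two more equations: 2h_0·σ_0 + h_0·σ_1 = 6(Δ_0 - s'(0)) = 48 and h_3·σ_3 + 2h_3·σ_4 = 6(s'(4) - Δ_3) = -18.
Forward elimination and back-substitution give σ_0 = 237/14, σ_1 = 99/7, σ_2 = -75/2, σ_3 = 237/7, σ_4 = -363/14.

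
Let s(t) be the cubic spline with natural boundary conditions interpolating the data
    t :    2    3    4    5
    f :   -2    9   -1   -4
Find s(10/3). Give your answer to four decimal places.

Let σ_i = s''(x_i). Step sizes h_i = 1, 1, 1; slopes of the chords Δ_i = (y_(i+1) - y_i)/h_i = 11, -10, -3.
  1·σ_0 + 4·σ_1 + 1·σ_2 = 6(Δ_1 - Δ_0) = -126
  1·σ_1 + 4·σ_2 + 1·σ_3 = 6(Δ_2 - Δ_1) = 42
Natural end conditions: σ_0 = σ_3 = 0.
Hence σ_0 = 0, σ_1 = -182/5, σ_2 = 98/5, σ_3 = 0.
On [3, 4], s(t) = 9 - 17/15·(t - 3) - 91/5·(t - 3)² + 28/3·(t - 3)³.
With (t - 3) = 1/3: s(10/3) = 2813/405.

6.9457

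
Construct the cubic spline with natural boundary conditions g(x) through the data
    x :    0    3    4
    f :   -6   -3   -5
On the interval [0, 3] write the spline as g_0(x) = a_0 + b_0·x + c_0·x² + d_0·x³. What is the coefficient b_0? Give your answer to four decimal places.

Put M_i = g'' at the i-th knot. Here h = (3, 1) and Δ = (1, -2), so the interior equations h_(i-1)·M_(i-1) + 2(h_(i-1)+h_i)·M_i + h_i·M_(i+1) = 6(Δ_i − Δ_(i-1)) read
  3·M_0 + 8·M_1 + 1·M_2 = 6(Δ_1 - Δ_0) = -18
Natural end conditions: M_0 = M_2 = 0.
Solving the tridiagonal system: M_0 = 0, M_1 = -9/4, M_2 = 0.
On [0, 3], with g_0(x) = a_0 + b_0·x + c_0·x² + d_0·x³: c_0 = M_0/2 = 0, d_0 = (M_1 - M_0)/(6h_0) = -1/8, b_0 = Δ_0 - h_0(2M_0 + M_1)/6 = 17/8.

2.1250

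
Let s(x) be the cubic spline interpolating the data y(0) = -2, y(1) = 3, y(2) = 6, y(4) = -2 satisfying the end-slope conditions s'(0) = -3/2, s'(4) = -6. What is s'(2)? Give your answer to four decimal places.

-0.1364

Write M_i for s''(x_i). With h_i = 1, 1, 2 and divided differences Δ_i = 5, 3, -4, the continuity of s' gives the tridiagonal system
  1·M_0 + 4·M_1 + 1·M_2 = 6(Δ_1 - Δ_0) = -12
  1·M_1 + 6·M_2 + 2·M_3 = 6(Δ_2 - Δ_1) = -42
Clamped end conditions give two more equations: 2h_0·M_0 + h_0·M_1 = 6(Δ_0 - s'(0)) = 39 and h_2·M_2 + 2h_2·M_3 = 6(s'(4) - Δ_2) = -12.
Hence M_0 = 255/11, M_1 = -81/11, M_2 = -63/11, M_3 = -3/22.
On [2, 4], s'(x) = b_2 + 2c_2·(x - 2) + 3d_2·(x - 2)² with b_2 = Δ_2 - h_2(2M_2 + M_3)/6 = -3/22, c_2 = M_2/2 = -63/22, d_2 = (M_3 - M_2)/(6h_2) = 41/88. So s'(2) = -3/22.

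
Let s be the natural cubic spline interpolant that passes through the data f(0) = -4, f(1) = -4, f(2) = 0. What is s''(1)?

Let M_i = s''(x_i). Step sizes h_i = 1, 1; slopes of the chords Δ_i = (y_(i+1) - y_i)/h_i = 0, 4.
  1·M_0 + 4·M_1 + 1·M_2 = 6(Δ_1 - Δ_0) = 24
Natural end conditions: M_0 = M_2 = 0.
Solving: M_0 = 0, M_1 = 6, M_2 = 0.

6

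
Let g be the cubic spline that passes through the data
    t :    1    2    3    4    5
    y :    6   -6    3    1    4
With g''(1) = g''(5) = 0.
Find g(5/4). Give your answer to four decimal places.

1.4766

With M_i denoting the second derivative at x_i, h_i = 1, 1, 1, 1, and Δ_i = (y_(i+1) − y_i)/h_i = -12, 9, -2, 3:
  1·M_0 + 4·M_1 + 1·M_2 = 6(Δ_1 - Δ_0) = 126
  1·M_1 + 4·M_2 + 1·M_3 = 6(Δ_2 - Δ_1) = -66
  1·M_2 + 4·M_3 + 1·M_4 = 6(Δ_3 - Δ_2) = 30
Natural end conditions: M_0 = M_4 = 0.
Forward elimination and back-substitution give M_0 = 0, M_1 = 39, M_2 = -30, M_3 = 15, M_4 = 0.
On [1, 2], g(t) = 6 - 37/2·(t - 1) + 0·(t - 1)² + 13/2·(t - 1)³.
With (t - 1) = 1/4: g(5/4) = 189/128.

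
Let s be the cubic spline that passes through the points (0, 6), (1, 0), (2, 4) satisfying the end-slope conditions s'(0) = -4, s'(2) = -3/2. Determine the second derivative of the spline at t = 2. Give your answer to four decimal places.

Write M_i for s''(x_i). With h_i = 1, 1 and divided differences Δ_i = -6, 4, the continuity of s' gives the tridiagonal system
  1·M_0 + 4·M_1 + 1·M_2 = 6(Δ_1 - Δ_0) = 60
Clamped end conditions give two more equations: 2h_0·M_0 + h_0·M_1 = 6(Δ_0 - s'(0)) = -12 and h_1·M_1 + 2h_1·M_2 = 6(s'(2) - Δ_1) = -33.
Hence M_0 = -79/4, M_1 = 55/2, M_2 = -121/4.

-30.2500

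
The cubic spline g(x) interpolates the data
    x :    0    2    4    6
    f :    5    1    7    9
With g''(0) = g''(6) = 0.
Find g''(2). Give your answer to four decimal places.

With M_i denoting the second derivative at x_i, h_i = 2, 2, 2, and Δ_i = (y_(i+1) − y_i)/h_i = -2, 3, 1:
  2·M_0 + 8·M_1 + 2·M_2 = 6(Δ_1 - Δ_0) = 30
  2·M_1 + 8·M_2 + 2·M_3 = 6(Δ_2 - Δ_1) = -12
Natural end conditions: M_0 = M_3 = 0.
Forward elimination and back-substitution give M_0 = 0, M_1 = 22/5, M_2 = -13/5, M_3 = 0.

4.4000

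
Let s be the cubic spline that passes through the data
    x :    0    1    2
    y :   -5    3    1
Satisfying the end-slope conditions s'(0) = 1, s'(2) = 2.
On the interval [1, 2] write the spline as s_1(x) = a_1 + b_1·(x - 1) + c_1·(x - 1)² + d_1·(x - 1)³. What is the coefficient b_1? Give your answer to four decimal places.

3.7500

Write M_i for s''(x_i). With h_i = 1, 1 and divided differences Δ_i = 8, -2, the continuity of s' gives the tridiagonal system
  1·M_0 + 4·M_1 + 1·M_2 = 6(Δ_1 - Δ_0) = -60
Clamped end conditions give two more equations: 2h_0·M_0 + h_0·M_1 = 6(Δ_0 - s'(0)) = 42 and h_1·M_1 + 2h_1·M_2 = 6(s'(2) - Δ_1) = 24.
Solving: M_0 = 73/2, M_1 = -31, M_2 = 55/2.
On [1, 2], with s_1(x) = a_1 + b_1·(x - 1) + c_1·(x - 1)² + d_1·(x - 1)³: c_1 = M_1/2 = -31/2, d_1 = (M_2 - M_1)/(6h_1) = 39/4, b_1 = Δ_1 - h_1(2M_1 + M_2)/6 = 15/4.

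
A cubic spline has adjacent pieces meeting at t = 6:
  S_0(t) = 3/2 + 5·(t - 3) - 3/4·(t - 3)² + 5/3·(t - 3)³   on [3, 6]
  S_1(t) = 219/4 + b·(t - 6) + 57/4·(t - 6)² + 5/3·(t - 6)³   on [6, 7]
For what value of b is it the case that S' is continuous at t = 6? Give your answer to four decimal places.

S_0'(t) = 5 - 3/2·(t - 3) + 5·(t - 3)², so S_0'(6) = 91/2. On the right, S_1'(6) = b, so b = 91/2.

45.5000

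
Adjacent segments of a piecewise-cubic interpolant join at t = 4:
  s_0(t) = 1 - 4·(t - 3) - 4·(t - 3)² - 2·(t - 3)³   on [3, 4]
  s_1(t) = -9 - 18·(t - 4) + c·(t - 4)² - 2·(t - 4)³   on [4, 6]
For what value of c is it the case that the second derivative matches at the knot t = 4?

s_0''(t) = -8 - 12·(t - 3), so s_0''(4) = -20. On the right, s_1''(4) = 2c, so c = -10.

-10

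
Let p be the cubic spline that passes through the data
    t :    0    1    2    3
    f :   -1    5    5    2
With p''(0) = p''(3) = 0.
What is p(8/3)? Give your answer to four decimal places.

With m_i denoting the second derivative at x_i, h_i = 1, 1, 1, and Δ_i = (y_(i+1) − y_i)/h_i = 6, 0, -3:
  1·m_0 + 4·m_1 + 1·m_2 = 6(Δ_1 - Δ_0) = -36
  1·m_1 + 4·m_2 + 1·m_3 = 6(Δ_2 - Δ_1) = -18
Natural end conditions: m_0 = m_3 = 0.
Forward elimination and back-substitution give m_0 = 0, m_1 = -42/5, m_2 = -12/5, m_3 = 0.
On [2, 3], p(t) = 5 - 11/5·(t - 2) - 6/5·(t - 2)² + 2/5·(t - 2)³.
With (t - 2) = 2/3: p(8/3) = 421/135.

3.1185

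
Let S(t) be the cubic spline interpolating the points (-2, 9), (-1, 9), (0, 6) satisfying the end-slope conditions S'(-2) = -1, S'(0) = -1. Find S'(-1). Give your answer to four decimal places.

Put m_i = S'' at the i-th knot. Here h = (1, 1) and Δ = (0, -3), so the interior equations h_(i-1)·m_(i-1) + 2(h_(i-1)+h_i)·m_i + h_i·m_(i+1) = 6(Δ_i − Δ_(i-1)) read
  1·m_0 + 4·m_1 + 1·m_2 = 6(Δ_1 - Δ_0) = -18
Clamped end conditions give two more equations: 2h_0·m_0 + h_0·m_1 = 6(Δ_0 - S'(-2)) = 6 and h_1·m_1 + 2h_1·m_2 = 6(S'(0) - Δ_1) = 12.
Hence m_0 = 15/2, m_1 = -9, m_2 = 21/2.
On [-1, 0], S'(t) = b_1 + 2c_1·(t + 1) + 3d_1·(t + 1)² with b_1 = Δ_1 - h_1(2m_1 + m_2)/6 = -7/4, c_1 = m_1/2 = -9/2, d_1 = (m_2 - m_1)/(6h_1) = 13/4. So S'(-1) = -7/4.

-1.7500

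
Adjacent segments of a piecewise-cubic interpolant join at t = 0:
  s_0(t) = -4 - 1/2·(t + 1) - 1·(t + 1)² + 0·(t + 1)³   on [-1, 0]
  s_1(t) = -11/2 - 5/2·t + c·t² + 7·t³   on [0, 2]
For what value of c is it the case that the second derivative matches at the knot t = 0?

s_0''(t) = -2 + 0·(t + 1), so s_0''(0) = -2. On the right, s_1''(0) = 2c, so c = -1.

-1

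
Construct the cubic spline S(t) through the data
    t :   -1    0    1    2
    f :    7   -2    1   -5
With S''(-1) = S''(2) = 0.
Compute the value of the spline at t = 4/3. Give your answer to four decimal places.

Write M_i for S''(x_i). With h_i = 1, 1, 1 and divided differences Δ_i = -9, 3, -6, the continuity of S' gives the tridiagonal system
  1·M_0 + 4·M_1 + 1·M_2 = 6(Δ_1 - Δ_0) = 72
  1·M_1 + 4·M_2 + 1·M_3 = 6(Δ_2 - Δ_1) = -54
Natural end conditions: M_0 = M_3 = 0.
Forward elimination and back-substitution give M_0 = 0, M_1 = 114/5, M_2 = -96/5, M_3 = 0.
On [1, 2], S(t) = 1 + 2/5·(t - 1) - 48/5·(t - 1)² + 16/5·(t - 1)³.
With (t - 1) = 1/3: S(4/3) = 5/27.

0.1852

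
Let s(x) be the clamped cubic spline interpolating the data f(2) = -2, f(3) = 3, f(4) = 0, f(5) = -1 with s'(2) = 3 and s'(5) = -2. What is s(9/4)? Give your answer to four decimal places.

-0.8656

With M_i denoting the second derivative at x_i, h_i = 1, 1, 1, and Δ_i = (y_(i+1) − y_i)/h_i = 5, -3, -1:
  1·M_0 + 4·M_1 + 1·M_2 = 6(Δ_1 - Δ_0) = -48
  1·M_1 + 4·M_2 + 1·M_3 = 6(Δ_2 - Δ_1) = 12
Clamped end conditions give two more equations: 2h_0·M_0 + h_0·M_1 = 6(Δ_0 - s'(2)) = 12 and h_2·M_2 + 2h_2·M_3 = 6(s'(5) - Δ_2) = -6.
Solving the tridiagonal system: M_0 = 226/15, M_1 = -272/15, M_2 = 142/15, M_3 = -116/15.
On [2, 3], s(x) = -2 + 3·(x - 2) + 113/15·(x - 2)² - 83/15·(x - 2)³.
With (x - 2) = 1/4: s(9/4) = -277/320.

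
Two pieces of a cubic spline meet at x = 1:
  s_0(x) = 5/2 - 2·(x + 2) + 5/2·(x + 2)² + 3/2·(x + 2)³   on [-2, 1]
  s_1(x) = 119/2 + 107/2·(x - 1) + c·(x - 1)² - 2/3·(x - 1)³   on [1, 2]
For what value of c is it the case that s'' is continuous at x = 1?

s_0''(x) = 5 + 9·(x + 2), so s_0''(1) = 32. On the right, s_1''(1) = 2c, so c = 16.

16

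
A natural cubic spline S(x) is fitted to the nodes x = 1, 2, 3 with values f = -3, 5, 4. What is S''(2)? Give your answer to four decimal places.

-13.5000

With M_i denoting the second derivative at x_i, h_i = 1, 1, and Δ_i = (y_(i+1) − y_i)/h_i = 8, -1:
  1·M_0 + 4·M_1 + 1·M_2 = 6(Δ_1 - Δ_0) = -54
Natural end conditions: M_0 = M_2 = 0.
Solving the tridiagonal system: M_0 = 0, M_1 = -27/2, M_2 = 0.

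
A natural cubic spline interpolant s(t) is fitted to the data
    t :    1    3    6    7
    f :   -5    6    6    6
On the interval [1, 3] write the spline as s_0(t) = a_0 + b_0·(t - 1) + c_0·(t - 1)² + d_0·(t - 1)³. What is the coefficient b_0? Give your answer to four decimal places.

Put M_i = s'' at the i-th knot. Here h = (2, 3, 1) and Δ = (11/2, 0, 0), so the interior equations h_(i-1)·M_(i-1) + 2(h_(i-1)+h_i)·M_i + h_i·M_(i+1) = 6(Δ_i − Δ_(i-1)) read
  2·M_0 + 10·M_1 + 3·M_2 = 6(Δ_1 - Δ_0) = -33
  3·M_1 + 8·M_2 + 1·M_3 = 6(Δ_2 - Δ_1) = 0
Natural end conditions: M_0 = M_3 = 0.
Hence M_0 = 0, M_1 = -264/71, M_2 = 99/71, M_3 = 0.
On [1, 3], with s_0(t) = a_0 + b_0·(t - 1) + c_0·(t - 1)² + d_0·(t - 1)³: c_0 = M_0/2 = 0, d_0 = (M_1 - M_0)/(6h_0) = -22/71, b_0 = Δ_0 - h_0(2M_0 + M_1)/6 = 957/142.

6.7394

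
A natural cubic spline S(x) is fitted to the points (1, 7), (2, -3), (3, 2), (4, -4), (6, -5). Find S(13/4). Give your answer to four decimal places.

Let M_i = S''(x_i). Step sizes h_i = 1, 1, 1, 2; slopes of the chords Δ_i = (y_(i+1) - y_i)/h_i = -10, 5, -6, -1/2.
  1·M_0 + 4·M_1 + 1·M_2 = 6(Δ_1 - Δ_0) = 90
  1·M_1 + 4·M_2 + 1·M_3 = 6(Δ_2 - Δ_1) = -66
  1·M_2 + 6·M_3 + 2·M_4 = 6(Δ_3 - Δ_2) = 33
Natural end conditions: M_0 = M_4 = 0.
Forward elimination and back-substitution give M_0 = 0, M_1 = 2499/86, M_2 = -1128/43, M_3 = 849/86, M_4 = 0.
On [3, 4], S(x) = 2 + 189/172·(x - 3) - 564/43·(x - 3)² + 1035/172·(x - 3)³.
With (x - 3) = 1/4: S(13/4) = 17051/11008.

1.5490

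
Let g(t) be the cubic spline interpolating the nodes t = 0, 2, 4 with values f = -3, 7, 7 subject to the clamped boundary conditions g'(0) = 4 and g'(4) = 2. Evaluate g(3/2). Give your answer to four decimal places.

Let σ_i = g''(x_i). Step sizes h_i = 2, 2; slopes of the chords Δ_i = (y_(i+1) - y_i)/h_i = 5, 0.
  2·σ_0 + 8·σ_1 + 2·σ_2 = 6(Δ_1 - Δ_0) = -30
Clamped end conditions give two more equations: 2h_0·σ_0 + h_0·σ_1 = 6(Δ_0 - g'(0)) = 6 and h_1·σ_1 + 2h_1·σ_2 = 6(g'(4) - Δ_1) = 12.
Solving: σ_0 = 19/4, σ_1 = -13/2, σ_2 = 25/4.
On [0, 2], g(t) = -3 + 4·t + 19/8·t² - 15/16·t³.
With t = 3/2: g(3/2) = 663/128.

5.1797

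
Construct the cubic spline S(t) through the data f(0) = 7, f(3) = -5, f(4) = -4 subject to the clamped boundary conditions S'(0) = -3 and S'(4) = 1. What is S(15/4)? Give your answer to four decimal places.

Put σ_i = S'' at the i-th knot. Here h = (3, 1) and Δ = (-4, 1), so the interior equations h_(i-1)·σ_(i-1) + 2(h_(i-1)+h_i)·σ_i + h_i·σ_(i+1) = 6(Δ_i − Δ_(i-1)) read
  3·σ_0 + 8·σ_1 + 1·σ_2 = 6(Δ_1 - Δ_0) = 30
Clamped end conditions give two more equations: 2h_0·σ_0 + h_0·σ_1 = 6(Δ_0 - S'(0)) = -6 and h_1·σ_1 + 2h_1·σ_2 = 6(S'(4) - Δ_1) = 0.
Solving: σ_0 = -15/4, σ_1 = 11/2, σ_2 = -11/4.
On [3, 4], S(t) = -5 - 3/8·(t - 3) + 11/4·(t - 3)² - 11/8·(t - 3)³.
With (t - 3) = 3/4: S(15/4) = -2209/512.

-4.3145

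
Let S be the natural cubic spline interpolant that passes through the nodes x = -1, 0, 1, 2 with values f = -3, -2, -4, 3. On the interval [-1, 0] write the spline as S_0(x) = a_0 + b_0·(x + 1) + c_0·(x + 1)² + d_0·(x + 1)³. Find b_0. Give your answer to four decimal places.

Put M_i = S'' at the i-th knot. Here h = (1, 1, 1) and Δ = (1, -2, 7), so the interior equations h_(i-1)·M_(i-1) + 2(h_(i-1)+h_i)·M_i + h_i·M_(i+1) = 6(Δ_i − Δ_(i-1)) read
  1·M_0 + 4·M_1 + 1·M_2 = 6(Δ_1 - Δ_0) = -18
  1·M_1 + 4·M_2 + 1·M_3 = 6(Δ_2 - Δ_1) = 54
Natural end conditions: M_0 = M_3 = 0.
Solving: M_0 = 0, M_1 = -42/5, M_2 = 78/5, M_3 = 0.
On [-1, 0], with S_0(x) = a_0 + b_0·(x + 1) + c_0·(x + 1)² + d_0·(x + 1)³: c_0 = M_0/2 = 0, d_0 = (M_1 - M_0)/(6h_0) = -7/5, b_0 = Δ_0 - h_0(2M_0 + M_1)/6 = 12/5.

2.4000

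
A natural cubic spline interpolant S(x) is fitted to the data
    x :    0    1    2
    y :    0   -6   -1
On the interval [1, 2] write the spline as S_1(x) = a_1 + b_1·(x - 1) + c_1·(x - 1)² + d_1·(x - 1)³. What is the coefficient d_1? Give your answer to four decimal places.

Put m_i = S'' at the i-th knot. Here h = (1, 1) and Δ = (-6, 5), so the interior equations h_(i-1)·m_(i-1) + 2(h_(i-1)+h_i)·m_i + h_i·m_(i+1) = 6(Δ_i − Δ_(i-1)) read
  1·m_0 + 4·m_1 + 1·m_2 = 6(Δ_1 - Δ_0) = 66
Natural end conditions: m_0 = m_2 = 0.
Hence m_0 = 0, m_1 = 33/2, m_2 = 0.
On [1, 2], with S_1(x) = a_1 + b_1·(x - 1) + c_1·(x - 1)² + d_1·(x - 1)³: c_1 = m_1/2 = 33/4, d_1 = (m_2 - m_1)/(6h_1) = -11/4, b_1 = Δ_1 - h_1(2m_1 + m_2)/6 = -1/2.

-2.7500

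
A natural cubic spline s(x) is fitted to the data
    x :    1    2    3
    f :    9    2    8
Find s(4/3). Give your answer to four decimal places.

With M_i denoting the second derivative at x_i, h_i = 1, 1, and Δ_i = (y_(i+1) − y_i)/h_i = -7, 6:
  1·M_0 + 4·M_1 + 1·M_2 = 6(Δ_1 - Δ_0) = 78
Natural end conditions: M_0 = M_2 = 0.
Hence M_0 = 0, M_1 = 39/2, M_2 = 0.
On [1, 2], s(x) = 9 - 41/4·(x - 1) + 0·(x - 1)² + 13/4·(x - 1)³.
With (x - 1) = 1/3: s(4/3) = 154/27.

5.7037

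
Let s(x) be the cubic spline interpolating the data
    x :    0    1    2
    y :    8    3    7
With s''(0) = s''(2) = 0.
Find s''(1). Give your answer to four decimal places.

Put M_i = s'' at the i-th knot. Here h = (1, 1) and Δ = (-5, 4), so the interior equations h_(i-1)·M_(i-1) + 2(h_(i-1)+h_i)·M_i + h_i·M_(i+1) = 6(Δ_i − Δ_(i-1)) read
  1·M_0 + 4·M_1 + 1·M_2 = 6(Δ_1 - Δ_0) = 54
Natural end conditions: M_0 = M_2 = 0.
Solving: M_0 = 0, M_1 = 27/2, M_2 = 0.

13.5000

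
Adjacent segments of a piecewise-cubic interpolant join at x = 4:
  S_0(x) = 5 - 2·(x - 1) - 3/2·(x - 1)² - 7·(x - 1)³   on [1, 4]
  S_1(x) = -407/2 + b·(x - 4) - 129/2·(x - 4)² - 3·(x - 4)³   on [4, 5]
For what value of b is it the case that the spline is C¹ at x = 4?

-200

S_0'(x) = -2 - 3·(x - 1) - 21·(x - 1)², so S_0'(4) = -200. On the right, S_1'(4) = b, so b = -200.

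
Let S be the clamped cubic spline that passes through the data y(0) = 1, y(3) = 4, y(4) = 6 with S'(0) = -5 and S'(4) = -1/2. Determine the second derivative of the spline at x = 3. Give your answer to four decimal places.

-0.7500

Write M_i for S''(x_i). With h_i = 3, 1 and divided differences Δ_i = 1, 2, the continuity of S' gives the tridiagonal system
  3·M_0 + 8·M_1 + 1·M_2 = 6(Δ_1 - Δ_0) = 6
Clamped end conditions give two more equations: 2h_0·M_0 + h_0·M_1 = 6(Δ_0 - S'(0)) = 36 and h_1·M_1 + 2h_1·M_2 = 6(S'(4) - Δ_1) = -15.
Solving the tridiagonal system: M_0 = 51/8, M_1 = -3/4, M_2 = -57/8.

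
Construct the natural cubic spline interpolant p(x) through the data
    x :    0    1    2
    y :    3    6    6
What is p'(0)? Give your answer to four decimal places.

With m_i denoting the second derivative at x_i, h_i = 1, 1, and Δ_i = (y_(i+1) − y_i)/h_i = 3, 0:
  1·m_0 + 4·m_1 + 1·m_2 = 6(Δ_1 - Δ_0) = -18
Natural end conditions: m_0 = m_2 = 0.
Solving: m_0 = 0, m_1 = -9/2, m_2 = 0.
On [0, 1], p'(x) = b_0 + 2c_0·x + 3d_0·x² with b_0 = Δ_0 - h_0(2m_0 + m_1)/6 = 15/4, c_0 = m_0/2 = 0, d_0 = (m_1 - m_0)/(6h_0) = -3/4. So p'(0) = 15/4.

3.7500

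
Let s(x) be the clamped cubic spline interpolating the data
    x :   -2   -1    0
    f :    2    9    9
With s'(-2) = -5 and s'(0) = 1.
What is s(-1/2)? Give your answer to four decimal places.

Let M_i = s''(x_i). Step sizes h_i = 1, 1; slopes of the chords Δ_i = (y_(i+1) - y_i)/h_i = 7, 0.
  1·M_0 + 4·M_1 + 1·M_2 = 6(Δ_1 - Δ_0) = -42
Clamped end conditions give two more equations: 2h_0·M_0 + h_0·M_1 = 6(Δ_0 - s'(-2)) = 72 and h_1·M_1 + 2h_1·M_2 = 6(s'(0) - Δ_1) = 6.
Solving the tridiagonal system: M_0 = 99/2, M_1 = -27, M_2 = 33/2.
On [-1, 0], s(x) = 9 + 25/4·(x + 1) - 27/2·(x + 1)² + 29/4·(x + 1)³.
With (x + 1) = 1/2: s(-1/2) = 309/32.

9.6563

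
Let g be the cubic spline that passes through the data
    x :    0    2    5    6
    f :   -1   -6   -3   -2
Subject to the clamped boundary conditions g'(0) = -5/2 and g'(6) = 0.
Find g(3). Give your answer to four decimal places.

Let M_i = g''(x_i). Step sizes h_i = 2, 3, 1; slopes of the chords Δ_i = (y_(i+1) - y_i)/h_i = -5/2, 1, 1.
  2·M_0 + 10·M_1 + 3·M_2 = 6(Δ_1 - Δ_0) = 21
  3·M_1 + 8·M_2 + 1·M_3 = 6(Δ_2 - Δ_1) = 0
Clamped end conditions give two more equations: 2h_0·M_0 + h_0·M_1 = 6(Δ_0 - g'(0)) = 0 and h_2·M_2 + 2h_2·M_3 = 6(g'(6) - Δ_2) = -6.
Solving: M_0 = -33/26, M_1 = 33/13, M_2 = -8/13, M_3 = -35/13.
On [2, 5], g(x) = -6 - 16/13·(x - 2) + 33/26·(x - 2)² - 41/234·(x - 2)³.
With (x - 2) = 1: g(3) = -718/117.

-6.1368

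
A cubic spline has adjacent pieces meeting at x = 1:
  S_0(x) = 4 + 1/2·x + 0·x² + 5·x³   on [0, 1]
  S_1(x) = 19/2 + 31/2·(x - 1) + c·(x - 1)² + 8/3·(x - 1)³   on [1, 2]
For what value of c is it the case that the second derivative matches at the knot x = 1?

S_0''(x) = 0 + 30·x, so S_0''(1) = 30. On the right, S_1''(1) = 2c, so c = 15.

15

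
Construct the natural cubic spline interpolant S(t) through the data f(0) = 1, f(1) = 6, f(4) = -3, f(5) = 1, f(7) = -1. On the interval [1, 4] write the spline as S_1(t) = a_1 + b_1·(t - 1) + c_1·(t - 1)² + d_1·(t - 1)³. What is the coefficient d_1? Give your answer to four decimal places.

Put M_i = S'' at the i-th knot. Here h = (1, 3, 1, 2) and Δ = (5, -3, 4, -1), so the interior equations h_(i-1)·M_(i-1) + 2(h_(i-1)+h_i)·M_i + h_i·M_(i+1) = 6(Δ_i − Δ_(i-1)) read
  1·M_0 + 8·M_1 + 3·M_2 = 6(Δ_1 - Δ_0) = -48
  3·M_1 + 8·M_2 + 1·M_3 = 6(Δ_2 - Δ_1) = 42
  1·M_2 + 6·M_3 + 2·M_4 = 6(Δ_3 - Δ_2) = -30
Natural end conditions: M_0 = M_4 = 0.
Solving the tridiagonal system: M_0 = 0, M_1 = -1551/161, M_2 = 1560/161, M_3 = -1065/161, M_4 = 0.
On [1, 4], with S_1(t) = a_1 + b_1·(t - 1) + c_1·(t - 1)² + d_1·(t - 1)³: c_1 = M_1/2 = -1551/322, d_1 = (M_2 - M_1)/(6h_1) = 1037/966, b_1 = Δ_1 - h_1(2M_1 + M_2)/6 = 288/161.

1.0735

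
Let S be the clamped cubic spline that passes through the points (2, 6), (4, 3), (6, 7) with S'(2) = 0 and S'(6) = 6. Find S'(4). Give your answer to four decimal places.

Write M_i for S''(x_i). With h_i = 2, 2 and divided differences Δ_i = -3/2, 2, the continuity of S' gives the tridiagonal system
  2·M_0 + 8·M_1 + 2·M_2 = 6(Δ_1 - Δ_0) = 21
Clamped end conditions give two more equations: 2h_0·M_0 + h_0·M_1 = 6(Δ_0 - S'(2)) = -9 and h_1·M_1 + 2h_1·M_2 = 6(S'(6) - Δ_1) = 24.
Solving the tridiagonal system: M_0 = -27/8, M_1 = 9/4, M_2 = 39/8.
On [4, 6], S'(x) = b_1 + 2c_1·(x - 4) + 3d_1·(x - 4)² with b_1 = Δ_1 - h_1(2M_1 + M_2)/6 = -9/8, c_1 = M_1/2 = 9/8, d_1 = (M_2 - M_1)/(6h_1) = 7/32. So S'(4) = -9/8.

-1.1250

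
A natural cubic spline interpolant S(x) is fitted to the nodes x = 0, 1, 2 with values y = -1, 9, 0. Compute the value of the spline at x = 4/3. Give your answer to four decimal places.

7.7593

Put m_i = S'' at the i-th knot. Here h = (1, 1) and Δ = (10, -9), so the interior equations h_(i-1)·m_(i-1) + 2(h_(i-1)+h_i)·m_i + h_i·m_(i+1) = 6(Δ_i − Δ_(i-1)) read
  1·m_0 + 4·m_1 + 1·m_2 = 6(Δ_1 - Δ_0) = -114
Natural end conditions: m_0 = m_2 = 0.
Solving: m_0 = 0, m_1 = -57/2, m_2 = 0.
On [1, 2], S(x) = 9 + 1/2·(x - 1) - 57/4·(x - 1)² + 19/4·(x - 1)³.
With (x - 1) = 1/3: S(4/3) = 419/54.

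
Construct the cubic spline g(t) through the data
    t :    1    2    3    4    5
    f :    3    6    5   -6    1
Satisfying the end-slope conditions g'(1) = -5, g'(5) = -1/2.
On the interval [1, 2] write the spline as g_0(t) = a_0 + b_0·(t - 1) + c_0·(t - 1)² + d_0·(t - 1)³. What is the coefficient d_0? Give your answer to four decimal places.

Let M_i = g''(x_i). Step sizes h_i = 1, 1, 1, 1; slopes of the chords Δ_i = (y_(i+1) - y_i)/h_i = 3, -1, -11, 7.
  1·M_0 + 4·M_1 + 1·M_2 = 6(Δ_1 - Δ_0) = -24
  1·M_1 + 4·M_2 + 1·M_3 = 6(Δ_2 - Δ_1) = -60
  1·M_2 + 4·M_3 + 1·M_4 = 6(Δ_3 - Δ_2) = 108
Clamped end conditions give two more equations: 2h_0·M_0 + h_0·M_1 = 6(Δ_0 - g'(1)) = 48 and h_3·M_3 + 2h_3·M_4 = 6(g'(5) - Δ_3) = -45.
Solving the tridiagonal system: M_0 = 219/8, M_1 = -27/4, M_2 = -195/8, M_3 = 177/4, M_4 = -357/8.
On [1, 2], with g_0(t) = a_0 + b_0·(t - 1) + c_0·(t - 1)² + d_0·(t - 1)³: c_0 = M_0/2 = 219/16, d_0 = (M_1 - M_0)/(6h_0) = -91/16, b_0 = Δ_0 - h_0(2M_0 + M_1)/6 = -5.

-5.6875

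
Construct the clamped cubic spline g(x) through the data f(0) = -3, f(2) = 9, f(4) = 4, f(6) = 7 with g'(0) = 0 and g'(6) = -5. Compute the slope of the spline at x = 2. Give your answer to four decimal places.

Put M_i = g'' at the i-th knot. Here h = (2, 2, 2) and Δ = (6, -5/2, 3/2), so the interior equations h_(i-1)·M_(i-1) + 2(h_(i-1)+h_i)·M_i + h_i·M_(i+1) = 6(Δ_i − Δ_(i-1)) read
  2·M_0 + 8·M_1 + 2·M_2 = 6(Δ_1 - Δ_0) = -51
  2·M_1 + 8·M_2 + 2·M_3 = 6(Δ_2 - Δ_1) = 24
Clamped end conditions give two more equations: 2h_0·M_0 + h_0·M_1 = 6(Δ_0 - g'(0)) = 36 and h_2·M_2 + 2h_2·M_3 = 6(g'(6) - Δ_2) = -39.
Hence M_0 = 46/3, M_1 = -38/3, M_2 = 59/6, M_3 = -44/3.
On [2, 4], g'(x) = b_1 + 2c_1·(x - 2) + 3d_1·(x - 2)² with b_1 = Δ_1 - h_1(2M_1 + M_2)/6 = 8/3, c_1 = M_1/2 = -19/3, d_1 = (M_2 - M_1)/(6h_1) = 15/8. So g'(2) = 8/3.

2.6667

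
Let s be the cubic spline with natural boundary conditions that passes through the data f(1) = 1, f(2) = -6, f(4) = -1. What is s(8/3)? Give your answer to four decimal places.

Write m_i for s''(x_i). With h_i = 1, 2 and divided differences Δ_i = -7, 5/2, the continuity of s' gives the tridiagonal system
  1·m_0 + 6·m_1 + 2·m_2 = 6(Δ_1 - Δ_0) = 57
Natural end conditions: m_0 = m_2 = 0.
Solving the tridiagonal system: m_0 = 0, m_1 = 19/2, m_2 = 0.
On [2, 4], s(x) = -6 - 23/6·(x - 2) + 19/4·(x - 2)² - 19/24·(x - 2)³.
With (x - 2) = 2/3: s(8/3) = -541/81.

-6.6790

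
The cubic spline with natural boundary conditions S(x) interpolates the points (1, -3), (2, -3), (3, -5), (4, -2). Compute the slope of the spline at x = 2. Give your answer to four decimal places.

Write σ_i for S''(x_i). With h_i = 1, 1, 1 and divided differences Δ_i = 0, -2, 3, the continuity of S' gives the tridiagonal system
  1·σ_0 + 4·σ_1 + 1·σ_2 = 6(Δ_1 - Δ_0) = -12
  1·σ_1 + 4·σ_2 + 1·σ_3 = 6(Δ_2 - Δ_1) = 30
Natural end conditions: σ_0 = σ_3 = 0.
Solving: σ_0 = 0, σ_1 = -26/5, σ_2 = 44/5, σ_3 = 0.
On [2, 3], S'(x) = b_1 + 2c_1·(x - 2) + 3d_1·(x - 2)² with b_1 = Δ_1 - h_1(2σ_1 + σ_2)/6 = -26/15, c_1 = σ_1/2 = -13/5, d_1 = (σ_2 - σ_1)/(6h_1) = 7/3. So S'(2) = -26/15.

-1.7333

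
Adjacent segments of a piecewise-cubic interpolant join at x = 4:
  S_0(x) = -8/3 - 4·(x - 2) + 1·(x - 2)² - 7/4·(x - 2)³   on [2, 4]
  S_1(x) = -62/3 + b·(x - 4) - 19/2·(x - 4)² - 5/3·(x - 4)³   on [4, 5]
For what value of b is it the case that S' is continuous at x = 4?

-21

S_0'(x) = -4 + 2·(x - 2) - 21/4·(x - 2)², so S_0'(4) = -21. On the right, S_1'(4) = b, so b = -21.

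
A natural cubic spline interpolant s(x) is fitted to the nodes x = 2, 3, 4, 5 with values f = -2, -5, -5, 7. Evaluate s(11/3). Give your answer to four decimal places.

Let m_i = s''(x_i). Step sizes h_i = 1, 1, 1; slopes of the chords Δ_i = (y_(i+1) - y_i)/h_i = -3, 0, 12.
  1·m_0 + 4·m_1 + 1·m_2 = 6(Δ_1 - Δ_0) = 18
  1·m_1 + 4·m_2 + 1·m_3 = 6(Δ_2 - Δ_1) = 72
Natural end conditions: m_0 = m_3 = 0.
Hence m_0 = 0, m_1 = 0, m_2 = 18, m_3 = 0.
On [3, 4], s(x) = -5 - 3·(x - 3) + 0·(x - 3)² + 3·(x - 3)³.
With (x - 3) = 2/3: s(11/3) = -55/9.

-6.1111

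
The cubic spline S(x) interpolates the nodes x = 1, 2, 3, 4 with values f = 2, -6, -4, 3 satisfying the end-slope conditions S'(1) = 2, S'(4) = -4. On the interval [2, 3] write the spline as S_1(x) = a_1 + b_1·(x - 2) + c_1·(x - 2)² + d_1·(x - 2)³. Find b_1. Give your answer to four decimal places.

Put σ_i = S'' at the i-th knot. Here h = (1, 1, 1) and Δ = (-8, 2, 7), so the interior equations h_(i-1)·σ_(i-1) + 2(h_(i-1)+h_i)·σ_i + h_i·σ_(i+1) = 6(Δ_i − Δ_(i-1)) read
  1·σ_0 + 4·σ_1 + 1·σ_2 = 6(Δ_1 - Δ_0) = 60
  1·σ_1 + 4·σ_2 + 1·σ_3 = 6(Δ_2 - Δ_1) = 30
Clamped end conditions give two more equations: 2h_0·σ_0 + h_0·σ_1 = 6(Δ_0 - S'(1)) = -60 and h_2·σ_2 + 2h_2·σ_3 = 6(S'(4) - Δ_2) = -66.
Forward elimination and back-substitution give σ_0 = -206/5, σ_1 = 112/5, σ_2 = 58/5, σ_3 = -194/5.
On [2, 3], with S_1(x) = a_1 + b_1·(x - 2) + c_1·(x - 2)² + d_1·(x - 2)³: c_1 = σ_1/2 = 56/5, d_1 = (σ_2 - σ_1)/(6h_1) = -9/5, b_1 = Δ_1 - h_1(2σ_1 + σ_2)/6 = -37/5.

-7.4000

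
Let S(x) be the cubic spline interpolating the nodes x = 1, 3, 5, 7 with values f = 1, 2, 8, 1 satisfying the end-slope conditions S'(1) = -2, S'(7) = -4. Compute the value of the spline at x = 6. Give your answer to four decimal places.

Put σ_i = S'' at the i-th knot. Here h = (2, 2, 2) and Δ = (1/2, 3, -7/2), so the interior equations h_(i-1)·σ_(i-1) + 2(h_(i-1)+h_i)·σ_i + h_i·σ_(i+1) = 6(Δ_i − Δ_(i-1)) read
  2·σ_0 + 8·σ_1 + 2·σ_2 = 6(Δ_1 - Δ_0) = 15
  2·σ_1 + 8·σ_2 + 2·σ_3 = 6(Δ_2 - Δ_1) = -39
Clamped end conditions give two more equations: 2h_0·σ_0 + h_0·σ_1 = 6(Δ_0 - S'(1)) = 15 and h_2·σ_2 + 2h_2·σ_3 = 6(S'(7) - Δ_2) = -3.
Solving the tridiagonal system: σ_0 = 7/3, σ_1 = 17/6, σ_2 = -37/6, σ_3 = 7/3.
On [5, 7], S(x) = 8 - 1/6·(x - 5) - 37/12·(x - 5)² + 17/24·(x - 5)³.
With (x - 5) = 1: S(6) = 131/24.

5.4583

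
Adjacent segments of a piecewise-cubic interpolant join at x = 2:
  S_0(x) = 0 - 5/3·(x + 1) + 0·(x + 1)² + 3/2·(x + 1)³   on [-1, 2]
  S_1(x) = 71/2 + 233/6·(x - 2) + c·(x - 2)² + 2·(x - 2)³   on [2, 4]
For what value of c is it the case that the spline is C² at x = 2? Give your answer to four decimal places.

13.5000

S_0''(x) = 0 + 9·(x + 1), so S_0''(2) = 27. On the right, S_1''(2) = 2c, so c = 27/2.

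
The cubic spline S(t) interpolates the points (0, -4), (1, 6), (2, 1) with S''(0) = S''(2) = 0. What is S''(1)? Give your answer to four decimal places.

-22.5000

Let M_i = S''(x_i). Step sizes h_i = 1, 1; slopes of the chords Δ_i = (y_(i+1) - y_i)/h_i = 10, -5.
  1·M_0 + 4·M_1 + 1·M_2 = 6(Δ_1 - Δ_0) = -90
Natural end conditions: M_0 = M_2 = 0.
Solving: M_0 = 0, M_1 = -45/2, M_2 = 0.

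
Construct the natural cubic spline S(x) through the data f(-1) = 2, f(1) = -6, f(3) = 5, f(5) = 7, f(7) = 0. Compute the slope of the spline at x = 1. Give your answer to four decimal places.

Write σ_i for S''(x_i). With h_i = 2, 2, 2, 2 and divided differences Δ_i = -4, 11/2, 1, -7/2, the continuity of S' gives the tridiagonal system
  2·σ_0 + 8·σ_1 + 2·σ_2 = 6(Δ_1 - Δ_0) = 57
  2·σ_1 + 8·σ_2 + 2·σ_3 = 6(Δ_2 - Δ_1) = -27
  2·σ_2 + 8·σ_3 + 2·σ_4 = 6(Δ_3 - Δ_2) = -27
Natural end conditions: σ_0 = σ_4 = 0.
Hence σ_0 = 0, σ_1 = 117/14, σ_2 = -69/14, σ_3 = -15/7, σ_4 = 0.
On [1, 3], S'(x) = b_1 + 2c_1·(x - 1) + 3d_1·(x - 1)² with b_1 = Δ_1 - h_1(2σ_1 + σ_2)/6 = 11/7, c_1 = σ_1/2 = 117/28, d_1 = (σ_2 - σ_1)/(6h_1) = -31/28. So S'(1) = 11/7.

1.5714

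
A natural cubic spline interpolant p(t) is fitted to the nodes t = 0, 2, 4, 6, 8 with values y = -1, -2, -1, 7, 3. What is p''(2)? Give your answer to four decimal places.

-0.2679

With M_i denoting the second derivative at x_i, h_i = 2, 2, 2, 2, and Δ_i = (y_(i+1) − y_i)/h_i = -1/2, 1/2, 4, -2:
  2·M_0 + 8·M_1 + 2·M_2 = 6(Δ_1 - Δ_0) = 6
  2·M_1 + 8·M_2 + 2·M_3 = 6(Δ_2 - Δ_1) = 21
  2·M_2 + 8·M_3 + 2·M_4 = 6(Δ_3 - Δ_2) = -36
Natural end conditions: M_0 = M_4 = 0.
Hence M_0 = 0, M_1 = -15/56, M_2 = 57/14, M_3 = -309/56, M_4 = 0.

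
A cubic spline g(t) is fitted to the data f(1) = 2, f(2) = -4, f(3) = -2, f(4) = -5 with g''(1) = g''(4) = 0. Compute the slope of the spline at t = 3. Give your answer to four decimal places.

Put m_i = g'' at the i-th knot. Here h = (1, 1, 1) and Δ = (-6, 2, -3), so the interior equations h_(i-1)·m_(i-1) + 2(h_(i-1)+h_i)·m_i + h_i·m_(i+1) = 6(Δ_i − Δ_(i-1)) read
  1·m_0 + 4·m_1 + 1·m_2 = 6(Δ_1 - Δ_0) = 48
  1·m_1 + 4·m_2 + 1·m_3 = 6(Δ_2 - Δ_1) = -30
Natural end conditions: m_0 = m_3 = 0.
Hence m_0 = 0, m_1 = 74/5, m_2 = -56/5, m_3 = 0.
On [3, 4], g'(t) = b_2 + 2c_2·(t - 3) + 3d_2·(t - 3)² with b_2 = Δ_2 - h_2(2m_2 + m_3)/6 = 11/15, c_2 = m_2/2 = -28/5, d_2 = (m_3 - m_2)/(6h_2) = 28/15. So g'(3) = 11/15.

0.7333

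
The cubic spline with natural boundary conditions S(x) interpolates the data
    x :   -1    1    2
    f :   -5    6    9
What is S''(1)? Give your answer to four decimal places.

Let m_i = S''(x_i). Step sizes h_i = 2, 1; slopes of the chords Δ_i = (y_(i+1) - y_i)/h_i = 11/2, 3.
  2·m_0 + 6·m_1 + 1·m_2 = 6(Δ_1 - Δ_0) = -15
Natural end conditions: m_0 = m_2 = 0.
Hence m_0 = 0, m_1 = -5/2, m_2 = 0.

-2.5000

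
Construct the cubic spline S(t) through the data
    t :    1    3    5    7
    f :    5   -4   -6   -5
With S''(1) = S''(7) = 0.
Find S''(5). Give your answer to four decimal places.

0.5000

Let M_i = S''(x_i). Step sizes h_i = 2, 2, 2; slopes of the chords Δ_i = (y_(i+1) - y_i)/h_i = -9/2, -1, 1/2.
  2·M_0 + 8·M_1 + 2·M_2 = 6(Δ_1 - Δ_0) = 21
  2·M_1 + 8·M_2 + 2·M_3 = 6(Δ_2 - Δ_1) = 9
Natural end conditions: M_0 = M_3 = 0.
Forward elimination and back-substitution give M_0 = 0, M_1 = 5/2, M_2 = 1/2, M_3 = 0.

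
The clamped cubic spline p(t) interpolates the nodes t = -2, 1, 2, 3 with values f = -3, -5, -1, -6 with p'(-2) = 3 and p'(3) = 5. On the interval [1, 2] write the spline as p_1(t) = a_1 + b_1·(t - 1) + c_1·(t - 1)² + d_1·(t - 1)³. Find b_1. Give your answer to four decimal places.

Write M_i for p''(x_i). With h_i = 3, 1, 1 and divided differences Δ_i = -2/3, 4, -5, the continuity of p' gives the tridiagonal system
  3·M_0 + 8·M_1 + 1·M_2 = 6(Δ_1 - Δ_0) = 28
  1·M_1 + 4·M_2 + 1·M_3 = 6(Δ_2 - Δ_1) = -54
Clamped end conditions give two more equations: 2h_0·M_0 + h_0·M_1 = 6(Δ_0 - p'(-2)) = -22 and h_2·M_2 + 2h_2·M_3 = 6(p'(3) - Δ_2) = 60.
Solving the tridiagonal system: M_0 = -760/87, M_1 = 294/29, M_2 = -780/29, M_3 = 1260/29.
On [1, 2], with p_1(t) = a_1 + b_1·(t - 1) + c_1·(t - 1)² + d_1·(t - 1)³: c_1 = M_1/2 = 147/29, d_1 = (M_2 - M_1)/(6h_1) = -179/29, b_1 = Δ_1 - h_1(2M_1 + M_2)/6 = 148/29.

5.1034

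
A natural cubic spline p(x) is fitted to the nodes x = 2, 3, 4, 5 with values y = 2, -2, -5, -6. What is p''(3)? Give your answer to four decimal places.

0.8000

Write m_i for p''(x_i). With h_i = 1, 1, 1 and divided differences Δ_i = -4, -3, -1, the continuity of p' gives the tridiagonal system
  1·m_0 + 4·m_1 + 1·m_2 = 6(Δ_1 - Δ_0) = 6
  1·m_1 + 4·m_2 + 1·m_3 = 6(Δ_2 - Δ_1) = 12
Natural end conditions: m_0 = m_3 = 0.
Solving the tridiagonal system: m_0 = 0, m_1 = 4/5, m_2 = 14/5, m_3 = 0.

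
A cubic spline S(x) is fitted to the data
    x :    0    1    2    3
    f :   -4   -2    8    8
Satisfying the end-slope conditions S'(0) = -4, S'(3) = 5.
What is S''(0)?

Let σ_i = S''(x_i). Step sizes h_i = 1, 1, 1; slopes of the chords Δ_i = (y_(i+1) - y_i)/h_i = 2, 10, 0.
  1·σ_0 + 4·σ_1 + 1·σ_2 = 6(Δ_1 - Δ_0) = 48
  1·σ_1 + 4·σ_2 + 1·σ_3 = 6(Δ_2 - Δ_1) = -60
Clamped end conditions give two more equations: 2h_0·σ_0 + h_0·σ_1 = 6(Δ_0 - S'(0)) = 36 and h_2·σ_2 + 2h_2·σ_3 = 6(S'(3) - Δ_2) = 30.
Solving: σ_0 = 10, σ_1 = 16, σ_2 = -26, σ_3 = 28.

10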